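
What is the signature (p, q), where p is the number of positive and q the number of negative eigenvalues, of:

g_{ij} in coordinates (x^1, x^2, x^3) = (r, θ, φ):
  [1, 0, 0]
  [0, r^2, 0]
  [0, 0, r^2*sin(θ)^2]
The metric is diagonal, so its eigenvalues are the diagonal entries: 1, r^2, r^2*sin(θ)^2 (at a generic point, where coordinate-dependent entries are positive).
3 positive, 0 negative.
(3, 0) - Riemannian (positive definite)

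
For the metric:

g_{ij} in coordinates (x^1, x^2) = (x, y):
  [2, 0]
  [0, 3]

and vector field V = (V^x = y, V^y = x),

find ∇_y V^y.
All Christoffel symbols are zero.
∇_y V^y = ∂_y V^y + Γ^y_{y j} V^j
  = (0) + (0)(y) + (0)(x)
  = 0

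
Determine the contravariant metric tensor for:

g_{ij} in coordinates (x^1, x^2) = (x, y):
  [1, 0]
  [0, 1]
The metric is diagonal, so g^{ij} is diagonal with entries 1/g_{ii}: diag(1, 1).
g^{ij}:
  [1, 0]
  [0, 1]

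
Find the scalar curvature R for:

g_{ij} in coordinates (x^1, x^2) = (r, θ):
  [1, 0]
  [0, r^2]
Non-zero Christoffel symbols (Γ^k_{ij} = Γ^k_{ji}):
Γ^r_{θ θ} = -r
Γ^θ_{r θ} = 1/r
Ricci tensor (R_{ij} = R^k_{ikj}): R_{rr} = 0, R_{rθ} = 0, R_{θθ} = 0
Inverse metric: g^{rr} = 1, g^{θθ} = 1/r^2
R = g^{ij} R_{ij} = (1)(0) + (1/r^2)(0) = 0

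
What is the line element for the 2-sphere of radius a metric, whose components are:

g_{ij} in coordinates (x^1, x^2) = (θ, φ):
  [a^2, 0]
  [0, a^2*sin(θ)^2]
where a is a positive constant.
ds^2 = g_{ij} dx^i dx^j; only the non-zero components contribute.
ds^2 = a^2 dθ^2 + a^2*sin(θ)^2 dφ^2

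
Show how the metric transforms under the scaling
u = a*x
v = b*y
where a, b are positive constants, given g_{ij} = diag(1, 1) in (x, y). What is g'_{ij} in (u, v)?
Invert the transformation: x = u/a, y = v/b
g'_{ij} = (∂x^k/∂x'^i)(∂x^l/∂x'^j) g_{kl}; with g_{kl} = δ_{kl} this is Σ_k (∂x^k/∂x'^i)(∂x^k/∂x'^j).
Jacobian: ∂x/∂u = 1/a, ∂x/∂v = 0, ∂y/∂u = 0, ∂y/∂v = 1/b
g'_{uu} = (1/a)(1/a) + (0)(0) = 1/a^2
g'_{uv} = (1/a)(0) + (0)(1/b) = 0
g'_{vv} = (0)(0) + (1/b)(1/b) = 1/b^2
g'_{ij} = diag(1/a^2, 1/b^2)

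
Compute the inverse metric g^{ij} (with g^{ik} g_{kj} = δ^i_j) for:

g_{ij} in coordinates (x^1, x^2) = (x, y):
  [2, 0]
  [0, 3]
The metric is diagonal, so g^{ij} is diagonal with entries 1/g_{ii}: diag(1/2, 1/3).
g^{ij}:
  [1/2, 0]
  [0, 1/3]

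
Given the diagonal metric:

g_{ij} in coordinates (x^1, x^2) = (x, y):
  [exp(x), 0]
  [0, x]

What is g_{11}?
With x^1 = x, x^2 = y, g_{11} = g_{xx} is the row-1, column-1 entry of the matrix.
g_{11} = exp(x)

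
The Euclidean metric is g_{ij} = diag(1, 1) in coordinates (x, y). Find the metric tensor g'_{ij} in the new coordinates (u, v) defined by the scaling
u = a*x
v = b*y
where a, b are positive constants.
Invert the transformation: x = u/a, y = v/b
g'_{ij} = (∂x^k/∂x'^i)(∂x^l/∂x'^j) g_{kl}; with g_{kl} = δ_{kl} this is Σ_k (∂x^k/∂x'^i)(∂x^k/∂x'^j).
Jacobian: ∂x/∂u = 1/a, ∂x/∂v = 0, ∂y/∂u = 0, ∂y/∂v = 1/b
g'_{uu} = (1/a)(1/a) + (0)(0) = 1/a^2
g'_{uv} = (1/a)(0) + (0)(1/b) = 0
g'_{vv} = (0)(0) + (1/b)(1/b) = 1/b^2
g'_{ij} = diag(1/a^2, 1/b^2)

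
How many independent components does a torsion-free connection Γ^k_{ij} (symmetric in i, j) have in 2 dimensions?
Γ^k_{ij} has n choices for the upper index and n(n+1)/2 independent symmetric lower index pairs.
Total = 2 × 2×3/2 = 2 × 3 = 6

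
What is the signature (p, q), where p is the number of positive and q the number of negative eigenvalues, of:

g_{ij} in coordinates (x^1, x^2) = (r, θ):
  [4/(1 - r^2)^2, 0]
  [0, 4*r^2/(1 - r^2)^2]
The metric is diagonal, so its eigenvalues are the diagonal entries: 4/(1 - r^2)^2, 4*r^2/(1 - r^2)^2 (at a generic point, where coordinate-dependent entries are positive).
2 positive, 0 negative.
(2, 0) - Riemannian (positive definite)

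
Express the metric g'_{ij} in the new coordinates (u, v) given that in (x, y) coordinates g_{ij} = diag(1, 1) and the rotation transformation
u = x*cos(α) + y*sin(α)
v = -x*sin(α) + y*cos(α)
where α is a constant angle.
Invert the transformation: x = u*cos(α) - v*sin(α), y = u*sin(α) + v*cos(α)
g'_{ij} = (∂x^k/∂x'^i)(∂x^l/∂x'^j) g_{kl}; with g_{kl} = δ_{kl} this is Σ_k (∂x^k/∂x'^i)(∂x^k/∂x'^j).
Jacobian: ∂x/∂u = cos(α), ∂x/∂v = -sin(α), ∂y/∂u = sin(α), ∂y/∂v = cos(α)
g'_{uu} = (cos(α))(cos(α)) + (sin(α))(sin(α)) = 1
g'_{uv} = (cos(α))(-sin(α)) + (sin(α))(cos(α)) = 0
g'_{vv} = (-sin(α))(-sin(α)) + (cos(α))(cos(α)) = 1
g'_{ij} = diag(1, 1)
The Euclidean metric is invariant under rotations.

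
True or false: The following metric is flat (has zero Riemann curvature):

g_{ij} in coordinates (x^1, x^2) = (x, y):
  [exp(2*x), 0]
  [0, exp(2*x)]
Non-zero Christoffel symbols:
Γ^x_{x x} = 1
Γ^x_{y y} = -1
Γ^y_{x y} = 1
Ricci tensor: R_{xx} = 0, R_{xy} = 0, R_{yy} = 0
All R_{ij} vanish; in 2 dimensions the Riemann tensor is fully determined by the Ricci tensor, so R^i_{jkl} = 0: the metric is flat (curvilinear coordinates on flat space).
True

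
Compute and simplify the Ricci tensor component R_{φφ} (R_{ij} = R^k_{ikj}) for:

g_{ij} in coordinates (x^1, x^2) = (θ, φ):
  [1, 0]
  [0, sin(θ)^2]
Non-zero Christoffel symbols (Γ^k_{ij} = Γ^k_{ji}):
Γ^θ_{φ φ} = -sin(2*θ)/2
Γ^φ_{θ φ} = 1/tan(θ)
R^θ_{φ θ φ} = ∂_θ Γ^θ_{φ φ} - ∂_φ Γ^θ_{φ θ} + Γ^θ_{θ m} Γ^m_{φ φ} - Γ^θ_{φ m} Γ^m_{φ θ}
  = (-cos(2*θ)) - (0) + (0) - (-cos(θ)^2) = sin(θ)^2
R^φ_{φ φ φ} = 0 (a repeated index in an antisymmetric pair)
R_{φφ} = R^θ_{φ θ φ} + R^φ_{φ φ φ} = (sin(θ)^2) + (0) = sin(θ)^2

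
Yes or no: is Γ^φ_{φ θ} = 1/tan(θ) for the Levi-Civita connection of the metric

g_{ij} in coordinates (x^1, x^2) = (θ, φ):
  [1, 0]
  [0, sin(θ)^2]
Γ^φ_{φ θ} = (1/2) g^{φφ} (∂_φ g_{φθ} + ∂_θ g_{φφ} - ∂_φ g_{φθ}) = (1/2)(1/sin(θ)^2)((0) + (sin(2*θ)) - (0)) = 1/tan(θ)
This equals the proposed value 1/tan(θ).
Yes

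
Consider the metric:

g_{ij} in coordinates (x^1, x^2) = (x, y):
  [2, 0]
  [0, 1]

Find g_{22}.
With x^1 = x, x^2 = y, g_{22} = g_{yy} is the row-2, column-2 entry of the matrix.
g_{22} = 1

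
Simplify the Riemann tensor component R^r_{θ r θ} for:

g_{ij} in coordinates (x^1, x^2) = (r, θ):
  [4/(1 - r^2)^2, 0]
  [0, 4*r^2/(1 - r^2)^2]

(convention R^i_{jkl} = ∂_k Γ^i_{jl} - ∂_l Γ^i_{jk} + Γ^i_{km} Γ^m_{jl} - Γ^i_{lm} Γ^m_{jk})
Non-zero Christoffel symbols (Γ^k_{ij} = Γ^k_{ji}):
Γ^r_{r r} = 2*r/(1 - r^2)
Γ^r_{θ θ} = (r^3 + r)/(r^2 - 1)
Γ^θ_{r θ} = (-r^2 - 1)/(r^3 - r)
R^r_{θ r θ} = ∂_r Γ^r_{θ θ} - ∂_θ Γ^r_{θ r} + Γ^r_{r m} Γ^m_{θ θ} - Γ^r_{θ m} Γ^m_{θ r}
  = ((r^4 - 4*r^2 - 1)/(r^2 - 1)^2) - (0) + (-2*r^2*(r^2 + 1)/(r^2 - 1)^2) - (-(r^2 + 1)^2/(r^2 - 1)^2) = -4*r^2/(r^2 - 1)^2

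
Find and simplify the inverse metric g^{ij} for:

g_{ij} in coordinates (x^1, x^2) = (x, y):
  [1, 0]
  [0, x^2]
The metric is diagonal, so g^{ij} is diagonal with entries 1/g_{ii}: diag(1, 1/(x^2)).
g^{ij}:
  [1, 0]
  [0, 1/x^2]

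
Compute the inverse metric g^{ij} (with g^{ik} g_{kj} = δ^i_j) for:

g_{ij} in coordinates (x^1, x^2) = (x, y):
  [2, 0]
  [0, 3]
The metric is diagonal, so g^{ij} is diagonal with entries 1/g_{ii}: diag(1/2, 1/3).
g^{ij}:
  [1/2, 0]
  [0, 1/3]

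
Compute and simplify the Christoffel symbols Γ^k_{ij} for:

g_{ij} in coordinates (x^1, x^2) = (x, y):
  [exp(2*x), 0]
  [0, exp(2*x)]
Using Γ^k_{ij} = (1/2) g^{km} (∂_i g_{mj} + ∂_j g_{mi} - ∂_m g_{ij}); the metric is diagonal, so only the m = k term contributes.
Non-zero symbols (using the symmetry Γ^k_{ij} = Γ^k_{ji}):
Γ^x_{x x} = (1/2) g^{xx} (∂_x g_{xx} + ∂_x g_{xx} - ∂_x g_{xx}) = (1/2)(exp(-2*x))((2*exp(2*x)) + (2*exp(2*x)) - (2*exp(2*x))) = 1
Γ^x_{y y} = (1/2) g^{xx} (∂_y g_{xy} + ∂_y g_{xy} - ∂_x g_{yy}) = (1/2)(exp(-2*x))((0) + (0) - (2*exp(2*x))) = -1
Γ^y_{x y} = (1/2) g^{yy} (∂_x g_{yy} + ∂_y g_{yx} - ∂_y g_{xy}) = (1/2)(exp(-2*x))((2*exp(2*x)) + (0) - (0)) = 1
All other Christoffel symbols are zero.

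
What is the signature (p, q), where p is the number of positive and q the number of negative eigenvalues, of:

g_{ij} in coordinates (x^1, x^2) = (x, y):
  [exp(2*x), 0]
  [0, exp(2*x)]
The metric is diagonal, so its eigenvalues are the diagonal entries: exp(2*x), exp(2*x) (at a generic point, where coordinate-dependent entries are positive).
2 positive, 0 negative.
(2, 0) - Riemannian (positive definite)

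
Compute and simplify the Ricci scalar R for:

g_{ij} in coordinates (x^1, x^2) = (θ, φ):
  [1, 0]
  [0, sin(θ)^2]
Non-zero Christoffel symbols (Γ^k_{ij} = Γ^k_{ji}):
Γ^θ_{φ φ} = -sin(2*θ)/2
Γ^φ_{θ φ} = 1/tan(θ)
Ricci tensor (R_{ij} = R^k_{ikj}): R_{θθ} = 1, R_{θφ} = 0, R_{φφ} = sin(θ)^2
Inverse metric: g^{θθ} = 1, g^{φφ} = 1/sin(θ)^2
R = g^{ij} R_{ij} = (1)(1) + (1/sin(θ)^2)(sin(θ)^2) = 2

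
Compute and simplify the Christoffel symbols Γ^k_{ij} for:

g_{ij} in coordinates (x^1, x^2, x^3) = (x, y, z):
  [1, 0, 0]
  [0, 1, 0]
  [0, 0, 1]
Using Γ^k_{ij} = (1/2) g^{km} (∂_i g_{mj} + ∂_j g_{mi} - ∂_m g_{ij}); the metric is diagonal, so only the m = k term contributes.
Every metric component is constant, so all ∂_m g_{ij} = 0 and every Christoffel symbol vanishes.
All Christoffel symbols are zero.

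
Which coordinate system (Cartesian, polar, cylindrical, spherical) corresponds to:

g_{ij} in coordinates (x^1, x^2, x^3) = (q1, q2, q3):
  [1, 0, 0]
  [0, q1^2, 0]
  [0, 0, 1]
The line element ds^2 = dq1^2 + q1^2 dq2^2 + dq3^2 is dr^2 + r^2 dθ^2 + dz^2 with q1 = r, q2 = θ, q3 = z.
cylindrical coordinates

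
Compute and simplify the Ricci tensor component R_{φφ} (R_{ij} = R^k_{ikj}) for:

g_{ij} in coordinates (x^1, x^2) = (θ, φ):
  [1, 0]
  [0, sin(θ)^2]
Non-zero Christoffel symbols (Γ^k_{ij} = Γ^k_{ji}):
Γ^θ_{φ φ} = -sin(2*θ)/2
Γ^φ_{θ φ} = 1/tan(θ)
R^θ_{φ θ φ} = ∂_θ Γ^θ_{φ φ} - ∂_φ Γ^θ_{φ θ} + Γ^θ_{θ m} Γ^m_{φ φ} - Γ^θ_{φ m} Γ^m_{φ θ}
  = (-cos(2*θ)) - (0) + (0) - (-cos(θ)^2) = sin(θ)^2
R^φ_{φ φ φ} = 0 (a repeated index in an antisymmetric pair)
R_{φφ} = R^θ_{φ θ φ} + R^φ_{φ φ φ} = (sin(θ)^2) + (0) = sin(θ)^2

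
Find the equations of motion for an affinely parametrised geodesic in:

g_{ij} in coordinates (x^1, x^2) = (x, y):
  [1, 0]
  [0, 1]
Geodesic equation: d^2x^k/dλ^2 + Γ^k_{ij} (dx^i/dλ)(dx^j/dλ) = 0.
All Christoffel symbols vanish, so the geodesics are straight lines:
d^2x/dλ^2 = 0
d^2y/dλ^2 = 0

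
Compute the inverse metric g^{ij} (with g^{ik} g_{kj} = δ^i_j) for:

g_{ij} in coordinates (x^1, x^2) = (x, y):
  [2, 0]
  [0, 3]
The metric is diagonal, so g^{ij} is diagonal with entries 1/g_{ii}: diag(1/2, 1/3).
g^{ij}:
  [1/2, 0]
  [0, 1/3]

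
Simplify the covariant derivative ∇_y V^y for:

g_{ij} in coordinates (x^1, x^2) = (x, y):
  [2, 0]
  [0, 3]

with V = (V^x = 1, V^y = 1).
All Christoffel symbols are zero.
∇_y V^y = ∂_y V^y + Γ^y_{y j} V^j
  = (0) + (0)(1) + (0)(1)
  = 0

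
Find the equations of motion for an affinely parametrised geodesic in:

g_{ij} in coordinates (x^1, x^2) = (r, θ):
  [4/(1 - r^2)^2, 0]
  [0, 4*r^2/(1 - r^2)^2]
Geodesic equation: d^2x^k/dλ^2 + Γ^k_{ij} (dx^i/dλ)(dx^j/dλ) = 0.
Non-zero Christoffel symbols:
Γ^r_{r r} = 2*r/(1 - r^2)
Γ^r_{θ θ} = (r^3 + r)/(r^2 - 1)
Γ^θ_{r θ} = (-r^2 - 1)/(r^3 - r)
Substituting (the symmetric pair Γ^k_{ij}, Γ^k_{ji} combines into a factor 2):
d^2r/dλ^2 + (2*r/(1 - r^2)) (dr/dλ)^2 + ((r^3 + r)/(r^2 - 1)) (dθ/dλ)^2 = 0
d^2θ/dλ^2 + ((-2*r^2 - 2)/(r^3 - r)) (dr/dλ)(dθ/dλ) = 0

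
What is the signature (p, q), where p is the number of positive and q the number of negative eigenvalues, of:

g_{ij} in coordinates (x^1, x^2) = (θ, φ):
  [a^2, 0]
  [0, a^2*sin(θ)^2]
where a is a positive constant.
The metric is diagonal, so its eigenvalues are the diagonal entries: a^2, a^2*sin(θ)^2 (at a generic point, where coordinate-dependent entries are positive).
2 positive, 0 negative.
(2, 0) - Riemannian (positive definite)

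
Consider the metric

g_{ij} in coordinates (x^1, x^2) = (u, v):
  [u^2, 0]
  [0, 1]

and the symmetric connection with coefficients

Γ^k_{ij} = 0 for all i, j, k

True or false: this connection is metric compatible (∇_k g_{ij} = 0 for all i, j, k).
Using ∇_k g_{ij} = ∂_k g_{ij} - Γ^m_{ki} g_{mj} - Γ^m_{kj} g_{im}:
∇_u g_{uu} = (2*u) - (0) - (0) = 2*u ≠ 0
So the connection is not metric compatible (it is not the Levi-Civita connection).
False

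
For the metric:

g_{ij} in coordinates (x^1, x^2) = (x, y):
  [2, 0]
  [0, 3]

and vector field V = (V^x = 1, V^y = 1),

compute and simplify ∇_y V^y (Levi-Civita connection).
All Christoffel symbols are zero.
∇_y V^y = ∂_y V^y + Γ^y_{y j} V^j
  = (0) + (0)(1) + (0)(1)
  = 0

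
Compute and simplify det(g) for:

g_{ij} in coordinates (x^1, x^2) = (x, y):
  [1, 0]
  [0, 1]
For a 2×2 metric: det(g) = g_{11}·g_{22} - g_{12}·g_{21}
= (1)·(1) - (0)·(0)
= 1 - 0
det(g) = 1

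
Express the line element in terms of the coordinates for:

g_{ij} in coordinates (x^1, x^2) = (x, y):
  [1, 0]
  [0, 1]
ds^2 = g_{ij} dx^i dx^j; only the non-zero components contribute.
ds^2 = dx^2 + dy^2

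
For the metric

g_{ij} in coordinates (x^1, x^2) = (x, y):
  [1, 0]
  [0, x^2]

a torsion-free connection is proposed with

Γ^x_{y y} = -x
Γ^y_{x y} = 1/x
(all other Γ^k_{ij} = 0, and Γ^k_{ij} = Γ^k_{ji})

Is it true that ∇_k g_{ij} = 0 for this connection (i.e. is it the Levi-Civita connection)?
Using ∇_k g_{ij} = ∂_k g_{ij} - Γ^m_{ki} g_{mj} - Γ^m_{kj} g_{im}:
e.g. ∇_x g_{yy} = (2*x) - (x) - (x) = 0
Every component ∇_k g_{ij} vanishes: the connection is metric compatible.
Yes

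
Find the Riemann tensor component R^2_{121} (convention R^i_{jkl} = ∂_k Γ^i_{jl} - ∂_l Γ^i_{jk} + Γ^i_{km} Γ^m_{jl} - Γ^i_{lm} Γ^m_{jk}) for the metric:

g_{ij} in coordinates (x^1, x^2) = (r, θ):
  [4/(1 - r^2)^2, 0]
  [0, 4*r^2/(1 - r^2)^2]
Non-zero Christoffel symbols (Γ^k_{ij} = Γ^k_{ji}):
Γ^r_{r r} = 2*r/(1 - r^2)
Γ^r_{θ θ} = (r^3 + r)/(r^2 - 1)
Γ^θ_{r θ} = (-r^2 - 1)/(r^3 - r)
R^θ_{r θ r} = ∂_θ Γ^θ_{r r} - ∂_r Γ^θ_{r θ} + Γ^θ_{θ m} Γ^m_{r r} - Γ^θ_{r m} Γ^m_{r θ}
  = (0) - ((r^4 + 4*r^2 - 1)/(r^3 - r)^2) + (2*(r^2 + 1)/(r^2 - 1)^2) - ((r^2 + 1)^2/(r^3 - r)^2) = -4/(r^2 - 1)^2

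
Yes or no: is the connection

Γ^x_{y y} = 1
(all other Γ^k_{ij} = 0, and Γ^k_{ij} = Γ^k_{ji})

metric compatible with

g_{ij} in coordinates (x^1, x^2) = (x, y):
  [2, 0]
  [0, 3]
Using ∇_k g_{ij} = ∂_k g_{ij} - Γ^m_{ki} g_{mj} - Γ^m_{kj} g_{im}:
∇_y g_{xy} = (0) - (0) - (2) = -2 ≠ 0
So the connection is not metric compatible (it is not the Levi-Civita connection).
No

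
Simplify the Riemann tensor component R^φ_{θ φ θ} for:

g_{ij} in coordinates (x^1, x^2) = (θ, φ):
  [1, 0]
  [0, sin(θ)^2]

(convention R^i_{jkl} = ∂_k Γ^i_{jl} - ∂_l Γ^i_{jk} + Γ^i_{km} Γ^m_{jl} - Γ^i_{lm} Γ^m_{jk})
Non-zero Christoffel symbols (Γ^k_{ij} = Γ^k_{ji}):
Γ^θ_{φ φ} = -sin(2*θ)/2
Γ^φ_{θ φ} = 1/tan(θ)
R^φ_{θ φ θ} = ∂_φ Γ^φ_{θ θ} - ∂_θ Γ^φ_{θ φ} + Γ^φ_{φ m} Γ^m_{θ θ} - Γ^φ_{θ m} Γ^m_{θ φ}
  = (0) - (-1/sin(θ)^2) + (0) - (1/tan(θ)^2) = 1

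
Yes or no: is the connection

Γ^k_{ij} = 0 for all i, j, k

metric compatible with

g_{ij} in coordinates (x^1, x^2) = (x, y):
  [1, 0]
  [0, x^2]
Using ∇_k g_{ij} = ∂_k g_{ij} - Γ^m_{ki} g_{mj} - Γ^m_{kj} g_{im}:
∇_x g_{yy} = (2*x) - (0) - (0) = 2*x ≠ 0
So the connection is not metric compatible (it is not the Levi-Civita connection).
No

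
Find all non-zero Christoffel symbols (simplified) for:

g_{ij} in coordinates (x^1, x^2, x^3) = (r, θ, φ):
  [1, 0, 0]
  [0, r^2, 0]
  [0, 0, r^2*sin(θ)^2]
Using Γ^k_{ij} = (1/2) g^{km} (∂_i g_{mj} + ∂_j g_{mi} - ∂_m g_{ij}); the metric is diagonal, so only the m = k term contributes.
Non-zero symbols (using the symmetry Γ^k_{ij} = Γ^k_{ji}):
Γ^r_{θ θ} = (1/2) g^{rr} (∂_θ g_{rθ} + ∂_θ g_{rθ} - ∂_r g_{θθ}) = (1/2)(1)((0) + (0) - (2*r)) = -r
Γ^r_{φ φ} = (1/2) g^{rr} (∂_φ g_{rφ} + ∂_φ g_{rφ} - ∂_r g_{φφ}) = (1/2)(1)((0) + (0) - (2*r*sin(θ)^2)) = -r*sin(θ)^2
Γ^θ_{r θ} = (1/2) g^{θθ} (∂_r g_{θθ} + ∂_θ g_{θr} - ∂_θ g_{rθ}) = (1/2)(1/r^2)((2*r) + (0) - (0)) = 1/r
Γ^θ_{φ φ} = (1/2) g^{θθ} (∂_φ g_{θφ} + ∂_φ g_{θφ} - ∂_θ g_{φφ}) = (1/2)(1/r^2)((0) + (0) - (r^2*sin(2*θ))) = -sin(2*θ)/2
Γ^φ_{r φ} = (1/2) g^{φφ} (∂_r g_{φφ} + ∂_φ g_{φr} - ∂_φ g_{rφ}) = (1/2)(1/(r^2*sin(θ)^2))((2*r*sin(θ)^2) + (0) - (0)) = 1/r
Γ^φ_{θ φ} = (1/2) g^{φφ} (∂_θ g_{φφ} + ∂_φ g_{φθ} - ∂_φ g_{θφ}) = (1/2)(1/(r^2*sin(θ)^2))((r^2*sin(2*θ)) + (0) - (0)) = 1/tan(θ)
All other Christoffel symbols are zero.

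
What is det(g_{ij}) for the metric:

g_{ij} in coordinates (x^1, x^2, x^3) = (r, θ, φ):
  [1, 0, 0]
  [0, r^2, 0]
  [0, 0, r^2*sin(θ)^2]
Diagonal metric: det(g) = g_{11}·g_{22}·g_{33}
= (1)·(r^2)·(r^2*sin(θ)^2)
det(g) = r^4*sin(θ)^2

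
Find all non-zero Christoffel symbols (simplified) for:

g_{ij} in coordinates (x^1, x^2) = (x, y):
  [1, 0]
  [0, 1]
Using Γ^k_{ij} = (1/2) g^{km} (∂_i g_{mj} + ∂_j g_{mi} - ∂_m g_{ij}); the metric is diagonal, so only the m = k term contributes.
Every metric component is constant, so all ∂_m g_{ij} = 0 and every Christoffel symbol vanishes.
All Christoffel symbols are zero.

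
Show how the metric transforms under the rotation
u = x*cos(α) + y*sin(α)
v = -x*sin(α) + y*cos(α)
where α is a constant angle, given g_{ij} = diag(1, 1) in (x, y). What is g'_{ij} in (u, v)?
Invert the transformation: x = u*cos(α) - v*sin(α), y = u*sin(α) + v*cos(α)
g'_{ij} = (∂x^k/∂x'^i)(∂x^l/∂x'^j) g_{kl}; with g_{kl} = δ_{kl} this is Σ_k (∂x^k/∂x'^i)(∂x^k/∂x'^j).
Jacobian: ∂x/∂u = cos(α), ∂x/∂v = -sin(α), ∂y/∂u = sin(α), ∂y/∂v = cos(α)
g'_{uu} = (cos(α))(cos(α)) + (sin(α))(sin(α)) = 1
g'_{uv} = (cos(α))(-sin(α)) + (sin(α))(cos(α)) = 0
g'_{vv} = (-sin(α))(-sin(α)) + (cos(α))(cos(α)) = 1
g'_{ij} = diag(1, 1)
The Euclidean metric is invariant under rotations.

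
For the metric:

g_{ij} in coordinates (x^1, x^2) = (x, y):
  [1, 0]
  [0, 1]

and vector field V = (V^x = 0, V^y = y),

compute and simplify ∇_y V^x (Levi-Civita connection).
All Christoffel symbols are zero.
∇_y V^x = ∂_y V^x + Γ^x_{y j} V^j
  = (0) + (0)(0) + (0)(y)
  = 0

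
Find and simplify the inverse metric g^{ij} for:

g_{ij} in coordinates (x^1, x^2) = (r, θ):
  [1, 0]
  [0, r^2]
The metric is diagonal, so g^{ij} is diagonal with entries 1/g_{ii}: diag(1, 1/(r^2)).
g^{ij}:
  [1, 0]
  [0, 1/r^2]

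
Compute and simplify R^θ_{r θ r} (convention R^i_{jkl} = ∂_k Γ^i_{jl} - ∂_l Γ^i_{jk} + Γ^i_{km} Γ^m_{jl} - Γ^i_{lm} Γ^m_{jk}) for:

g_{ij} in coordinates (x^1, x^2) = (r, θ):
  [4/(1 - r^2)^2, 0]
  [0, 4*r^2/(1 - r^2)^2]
Non-zero Christoffel symbols (Γ^k_{ij} = Γ^k_{ji}):
Γ^r_{r r} = 2*r/(1 - r^2)
Γ^r_{θ θ} = (r^3 + r)/(r^2 - 1)
Γ^θ_{r θ} = (-r^2 - 1)/(r^3 - r)
R^θ_{r θ r} = ∂_θ Γ^θ_{r r} - ∂_r Γ^θ_{r θ} + Γ^θ_{θ m} Γ^m_{r r} - Γ^θ_{r m} Γ^m_{r θ}
  = (0) - ((r^4 + 4*r^2 - 1)/(r^3 - r)^2) + (2*(r^2 + 1)/(r^2 - 1)^2) - ((r^2 + 1)^2/(r^3 - r)^2) = -4/(r^2 - 1)^2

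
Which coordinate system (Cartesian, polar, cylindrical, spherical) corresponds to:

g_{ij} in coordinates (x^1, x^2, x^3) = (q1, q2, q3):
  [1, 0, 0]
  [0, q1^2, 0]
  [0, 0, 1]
The line element ds^2 = dq1^2 + q1^2 dq2^2 + dq3^2 is dr^2 + r^2 dθ^2 + dz^2 with q1 = r, q2 = θ, q3 = z.
cylindrical coordinates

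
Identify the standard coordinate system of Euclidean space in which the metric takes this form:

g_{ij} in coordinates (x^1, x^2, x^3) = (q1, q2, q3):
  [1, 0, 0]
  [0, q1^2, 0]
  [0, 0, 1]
The line element ds^2 = dq1^2 + q1^2 dq2^2 + dq3^2 is dr^2 + r^2 dθ^2 + dz^2 with q1 = r, q2 = θ, q3 = z.
cylindrical coordinates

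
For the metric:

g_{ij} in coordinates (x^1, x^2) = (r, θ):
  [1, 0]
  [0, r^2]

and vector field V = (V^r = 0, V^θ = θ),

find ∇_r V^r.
Non-zero Christoffel symbols:
Γ^r_{θ θ} = -r
Γ^θ_{r θ} = 1/r
∇_r V^r = ∂_r V^r + Γ^r_{r j} V^j
  = (0) + (0)(0) + (0)(θ)
  = 0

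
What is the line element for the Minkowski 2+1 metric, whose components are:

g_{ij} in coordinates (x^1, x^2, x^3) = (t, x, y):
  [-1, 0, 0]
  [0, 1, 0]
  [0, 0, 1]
ds^2 = g_{ij} dx^i dx^j; only the non-zero components contribute.
ds^2 = -dt^2 + dx^2 + dy^2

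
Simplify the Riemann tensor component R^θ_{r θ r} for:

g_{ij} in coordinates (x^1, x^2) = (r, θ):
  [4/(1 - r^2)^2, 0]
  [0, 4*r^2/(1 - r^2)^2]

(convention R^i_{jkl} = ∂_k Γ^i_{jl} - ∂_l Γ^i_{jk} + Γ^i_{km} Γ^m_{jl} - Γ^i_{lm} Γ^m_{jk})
Non-zero Christoffel symbols (Γ^k_{ij} = Γ^k_{ji}):
Γ^r_{r r} = 2*r/(1 - r^2)
Γ^r_{θ θ} = (r^3 + r)/(r^2 - 1)
Γ^θ_{r θ} = (-r^2 - 1)/(r^3 - r)
R^θ_{r θ r} = ∂_θ Γ^θ_{r r} - ∂_r Γ^θ_{r θ} + Γ^θ_{θ m} Γ^m_{r r} - Γ^θ_{r m} Γ^m_{r θ}
  = (0) - ((r^4 + 4*r^2 - 1)/(r^3 - r)^2) + (2*(r^2 + 1)/(r^2 - 1)^2) - ((r^2 + 1)^2/(r^3 - r)^2) = -4/(r^2 - 1)^2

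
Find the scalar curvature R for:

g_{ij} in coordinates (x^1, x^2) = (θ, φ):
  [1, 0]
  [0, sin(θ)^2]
Non-zero Christoffel symbols (Γ^k_{ij} = Γ^k_{ji}):
Γ^θ_{φ φ} = -sin(2*θ)/2
Γ^φ_{θ φ} = 1/tan(θ)
Ricci tensor (R_{ij} = R^k_{ikj}): R_{θθ} = 1, R_{θφ} = 0, R_{φφ} = sin(θ)^2
Inverse metric: g^{θθ} = 1, g^{φφ} = 1/sin(θ)^2
R = g^{ij} R_{ij} = (1)(1) + (1/sin(θ)^2)(sin(θ)^2) = 2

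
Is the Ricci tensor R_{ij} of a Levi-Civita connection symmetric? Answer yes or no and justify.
R_{ij} = R^k_{ikj}; the pair symmetry R_{kilj} = R_{ljki} gives R_{ij} = R_{ji}.
Yes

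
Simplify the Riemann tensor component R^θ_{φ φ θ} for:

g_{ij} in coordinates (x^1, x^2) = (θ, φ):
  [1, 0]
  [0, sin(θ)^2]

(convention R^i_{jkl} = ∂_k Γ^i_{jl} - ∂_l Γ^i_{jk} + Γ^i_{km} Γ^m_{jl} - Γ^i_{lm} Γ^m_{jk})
Non-zero Christoffel symbols (Γ^k_{ij} = Γ^k_{ji}):
Γ^θ_{φ φ} = -sin(2*θ)/2
Γ^φ_{θ φ} = 1/tan(θ)
R^θ_{φ φ θ} = ∂_φ Γ^θ_{φ θ} - ∂_θ Γ^θ_{φ φ} + Γ^θ_{φ m} Γ^m_{φ θ} - Γ^θ_{θ m} Γ^m_{φ φ}
  = (0) - (-cos(2*θ)) + (-cos(θ)^2) - (0) = -sin(θ)^2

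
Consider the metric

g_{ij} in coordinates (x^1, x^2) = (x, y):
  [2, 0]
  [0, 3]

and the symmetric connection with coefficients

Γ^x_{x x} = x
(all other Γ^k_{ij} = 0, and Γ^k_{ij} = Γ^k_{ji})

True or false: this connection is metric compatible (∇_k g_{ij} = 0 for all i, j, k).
Using ∇_k g_{ij} = ∂_k g_{ij} - Γ^m_{ki} g_{mj} - Γ^m_{kj} g_{im}:
∇_x g_{xx} = (0) - (2*x) - (2*x) = -4*x ≠ 0
So the connection is not metric compatible (it is not the Levi-Civita connection).
False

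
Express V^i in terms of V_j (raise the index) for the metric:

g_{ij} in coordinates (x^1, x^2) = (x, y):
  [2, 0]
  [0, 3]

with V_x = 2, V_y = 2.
Inverse metric (diagonal): g^{xx} = 1/2, g^{yy} = 1/3
V^i = g^{ij} V_j:
V^x = (1/2)(2) + (0)(2) = 1
V^y = (0)(2) + (1/3)(2) = 2/3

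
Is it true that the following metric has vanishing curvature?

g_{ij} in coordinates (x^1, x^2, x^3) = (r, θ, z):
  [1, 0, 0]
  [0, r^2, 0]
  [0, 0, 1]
Non-zero Christoffel symbols:
Γ^r_{θ θ} = -r
Γ^θ_{r θ} = 1/r
Ricci tensor: R_{rr} = 0, R_{rθ} = 0, R_{rz} = 0, R_{θθ} = 0, R_{θz} = 0, R_{zz} = 0
All R_{ij} vanish; in 3 dimensions the Riemann tensor is fully determined by the Ricci tensor, so R^i_{jkl} = 0: the metric is flat (curvilinear coordinates on flat space).
Yes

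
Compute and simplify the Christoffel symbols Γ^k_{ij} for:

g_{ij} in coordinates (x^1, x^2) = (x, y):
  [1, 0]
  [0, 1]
Using Γ^k_{ij} = (1/2) g^{km} (∂_i g_{mj} + ∂_j g_{mi} - ∂_m g_{ij}); the metric is diagonal, so only the m = k term contributes.
Every metric component is constant, so all ∂_m g_{ij} = 0 and every Christoffel symbol vanishes.
All Christoffel symbols are zero.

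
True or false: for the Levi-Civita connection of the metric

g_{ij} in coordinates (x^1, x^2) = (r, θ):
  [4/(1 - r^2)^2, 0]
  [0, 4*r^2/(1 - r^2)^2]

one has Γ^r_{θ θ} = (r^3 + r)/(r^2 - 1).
Γ^r_{θ θ} = (1/2) g^{rr} (∂_θ g_{rθ} + ∂_θ g_{rθ} - ∂_r g_{θθ}) = (1/2)((1 - r^2)^2/4)((0) + (0) - (-8*(r^3 + r)/(r^2 - 1)^3)) = (r^3 + r)/(r^2 - 1)
This equals the proposed value (r^3 + r)/(r^2 - 1).
True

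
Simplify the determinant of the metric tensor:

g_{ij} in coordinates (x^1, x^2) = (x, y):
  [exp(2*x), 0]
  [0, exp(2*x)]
For a 2×2 metric: det(g) = g_{11}·g_{22} - g_{12}·g_{21}
= (exp(2*x))·(exp(2*x)) - (0)·(0)
= exp(4*x) - 0
det(g) = exp(4*x)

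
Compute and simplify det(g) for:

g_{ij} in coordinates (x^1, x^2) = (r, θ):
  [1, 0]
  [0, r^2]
For a 2×2 metric: det(g) = g_{11}·g_{22} - g_{12}·g_{21}
= (1)·(r^2) - (0)·(0)
= r^2 - 0
det(g) = r^2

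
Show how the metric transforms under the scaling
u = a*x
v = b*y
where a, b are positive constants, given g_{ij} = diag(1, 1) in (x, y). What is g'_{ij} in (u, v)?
Invert the transformation: x = u/a, y = v/b
g'_{ij} = (∂x^k/∂x'^i)(∂x^l/∂x'^j) g_{kl}; with g_{kl} = δ_{kl} this is Σ_k (∂x^k/∂x'^i)(∂x^k/∂x'^j).
Jacobian: ∂x/∂u = 1/a, ∂x/∂v = 0, ∂y/∂u = 0, ∂y/∂v = 1/b
g'_{uu} = (1/a)(1/a) + (0)(0) = 1/a^2
g'_{uv} = (1/a)(0) + (0)(1/b) = 0
g'_{vv} = (0)(0) + (1/b)(1/b) = 1/b^2
g'_{ij} = diag(1/a^2, 1/b^2)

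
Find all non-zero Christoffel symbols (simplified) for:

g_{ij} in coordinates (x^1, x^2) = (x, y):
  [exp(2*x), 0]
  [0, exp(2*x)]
Using Γ^k_{ij} = (1/2) g^{km} (∂_i g_{mj} + ∂_j g_{mi} - ∂_m g_{ij}); the metric is diagonal, so only the m = k term contributes.
Non-zero symbols (using the symmetry Γ^k_{ij} = Γ^k_{ji}):
Γ^x_{x x} = (1/2) g^{xx} (∂_x g_{xx} + ∂_x g_{xx} - ∂_x g_{xx}) = (1/2)(exp(-2*x))((2*exp(2*x)) + (2*exp(2*x)) - (2*exp(2*x))) = 1
Γ^x_{y y} = (1/2) g^{xx} (∂_y g_{xy} + ∂_y g_{xy} - ∂_x g_{yy}) = (1/2)(exp(-2*x))((0) + (0) - (2*exp(2*x))) = -1
Γ^y_{x y} = (1/2) g^{yy} (∂_x g_{yy} + ∂_y g_{yx} - ∂_y g_{xy}) = (1/2)(exp(-2*x))((2*exp(2*x)) + (0) - (0)) = 1
All other Christoffel symbols are zero.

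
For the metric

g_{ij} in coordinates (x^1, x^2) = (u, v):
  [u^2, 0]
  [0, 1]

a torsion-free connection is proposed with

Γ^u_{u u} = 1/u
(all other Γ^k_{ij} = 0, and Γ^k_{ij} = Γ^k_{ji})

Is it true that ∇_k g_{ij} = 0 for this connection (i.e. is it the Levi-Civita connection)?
Using ∇_k g_{ij} = ∂_k g_{ij} - Γ^m_{ki} g_{mj} - Γ^m_{kj} g_{im}:
e.g. ∇_u g_{uu} = (2*u) - (u) - (u) = 0
Every component ∇_k g_{ij} vanishes: the connection is metric compatible.
Yes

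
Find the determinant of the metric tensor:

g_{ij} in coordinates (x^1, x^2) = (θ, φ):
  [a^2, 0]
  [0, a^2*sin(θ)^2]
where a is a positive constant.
For a 2×2 metric: det(g) = g_{11}·g_{22} - g_{12}·g_{21}
= (a^2)·(a^2*sin(θ)^2) - (0)·(0)
= a^4*sin(θ)^2 - 0
det(g) = a^4*sin(θ)^2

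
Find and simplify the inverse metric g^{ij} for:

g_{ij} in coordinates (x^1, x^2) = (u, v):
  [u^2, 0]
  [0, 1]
The metric is diagonal, so g^{ij} is diagonal with entries 1/g_{ii}: diag(1/(u^2), 1).
g^{ij}:
  [1/u^2, 0]
  [0, 1]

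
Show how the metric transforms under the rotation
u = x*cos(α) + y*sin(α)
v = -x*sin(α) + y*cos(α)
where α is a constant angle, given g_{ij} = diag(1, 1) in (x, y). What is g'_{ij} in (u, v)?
Invert the transformation: x = u*cos(α) - v*sin(α), y = u*sin(α) + v*cos(α)
g'_{ij} = (∂x^k/∂x'^i)(∂x^l/∂x'^j) g_{kl}; with g_{kl} = δ_{kl} this is Σ_k (∂x^k/∂x'^i)(∂x^k/∂x'^j).
Jacobian: ∂x/∂u = cos(α), ∂x/∂v = -sin(α), ∂y/∂u = sin(α), ∂y/∂v = cos(α)
g'_{uu} = (cos(α))(cos(α)) + (sin(α))(sin(α)) = 1
g'_{uv} = (cos(α))(-sin(α)) + (sin(α))(cos(α)) = 0
g'_{vv} = (-sin(α))(-sin(α)) + (cos(α))(cos(α)) = 1
g'_{ij} = diag(1, 1)
The Euclidean metric is invariant under rotations.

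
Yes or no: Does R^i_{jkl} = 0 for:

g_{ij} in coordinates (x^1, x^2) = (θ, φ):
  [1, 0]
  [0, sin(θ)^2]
Non-zero Christoffel symbols:
Γ^θ_{φ φ} = -sin(2*θ)/2
Γ^φ_{θ φ} = 1/tan(θ)
Ricci tensor: R_{θθ} = 1, R_{θφ} = 0, R_{φφ} = sin(θ)^2
The Ricci tensor is non-zero, so the Riemann tensor is non-zero: not flat.
No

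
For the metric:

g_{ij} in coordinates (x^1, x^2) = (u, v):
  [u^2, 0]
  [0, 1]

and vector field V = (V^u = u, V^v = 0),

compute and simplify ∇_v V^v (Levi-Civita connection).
Non-zero Christoffel symbols:
Γ^u_{u u} = 1/u
∇_v V^v = ∂_v V^v + Γ^v_{v j} V^j
  = (0) + (0)(u) + (0)(0)
  = 0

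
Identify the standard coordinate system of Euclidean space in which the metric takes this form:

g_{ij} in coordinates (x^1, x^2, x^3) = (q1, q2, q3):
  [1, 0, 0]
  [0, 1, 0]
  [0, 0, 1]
All components are constant and the metric is the identity, i.e. orthonormal rectilinear coordinates.
Cartesian (3D) coordinates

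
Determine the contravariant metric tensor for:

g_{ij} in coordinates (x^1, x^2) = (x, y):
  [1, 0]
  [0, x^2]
The metric is diagonal, so g^{ij} is diagonal with entries 1/g_{ii}: diag(1, 1/(x^2)).
g^{ij}:
  [1, 0]
  [0, 1/x^2]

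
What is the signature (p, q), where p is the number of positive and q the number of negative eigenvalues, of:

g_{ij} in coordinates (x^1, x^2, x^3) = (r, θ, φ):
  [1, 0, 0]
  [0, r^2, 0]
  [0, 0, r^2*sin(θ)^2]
The metric is diagonal, so its eigenvalues are the diagonal entries: 1, r^2, r^2*sin(θ)^2 (at a generic point, where coordinate-dependent entries are positive).
3 positive, 0 negative.
(3, 0) - Riemannian (positive definite)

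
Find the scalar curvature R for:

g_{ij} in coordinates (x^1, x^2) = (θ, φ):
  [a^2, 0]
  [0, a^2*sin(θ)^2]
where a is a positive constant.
Non-zero Christoffel symbols (Γ^k_{ij} = Γ^k_{ji}):
Γ^θ_{φ φ} = -sin(2*θ)/2
Γ^φ_{θ φ} = 1/tan(θ)
Ricci tensor (R_{ij} = R^k_{ikj}): R_{θθ} = 1, R_{θφ} = 0, R_{φφ} = sin(θ)^2
Inverse metric: g^{θθ} = 1/a^2, g^{φφ} = 1/(a^2*sin(θ)^2)
R = g^{ij} R_{ij} = (1/a^2)(1) + (1/(a^2*sin(θ)^2))(sin(θ)^2) = 2/a^2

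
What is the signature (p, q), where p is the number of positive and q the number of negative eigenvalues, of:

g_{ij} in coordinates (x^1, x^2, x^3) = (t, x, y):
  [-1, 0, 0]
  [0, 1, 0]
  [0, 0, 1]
The metric is diagonal, so its eigenvalues are the diagonal entries: -1, 1, 1 (at a generic point, where coordinate-dependent entries are positive).
2 positive, 1 negative.
(2, 1) - Lorentzian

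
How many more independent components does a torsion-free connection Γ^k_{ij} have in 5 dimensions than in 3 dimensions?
Independent components in n dimensions: n × n(n+1)/2 = n^2(n+1)/2.
5D: 5 × 15 = 75
3D: 3 × 6 = 18
Difference = 75 - 18 = 57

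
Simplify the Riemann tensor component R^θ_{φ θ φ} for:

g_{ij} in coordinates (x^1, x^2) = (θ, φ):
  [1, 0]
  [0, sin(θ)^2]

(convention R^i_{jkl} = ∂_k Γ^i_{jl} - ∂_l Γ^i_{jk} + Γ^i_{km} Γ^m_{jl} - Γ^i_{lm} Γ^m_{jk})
Non-zero Christoffel symbols (Γ^k_{ij} = Γ^k_{ji}):
Γ^θ_{φ φ} = -sin(2*θ)/2
Γ^φ_{θ φ} = 1/tan(θ)
R^θ_{φ θ φ} = ∂_θ Γ^θ_{φ φ} - ∂_φ Γ^θ_{φ θ} + Γ^θ_{θ m} Γ^m_{φ φ} - Γ^θ_{φ m} Γ^m_{φ θ}
  = (-cos(2*θ)) - (0) + (0) - (-cos(θ)^2) = sin(θ)^2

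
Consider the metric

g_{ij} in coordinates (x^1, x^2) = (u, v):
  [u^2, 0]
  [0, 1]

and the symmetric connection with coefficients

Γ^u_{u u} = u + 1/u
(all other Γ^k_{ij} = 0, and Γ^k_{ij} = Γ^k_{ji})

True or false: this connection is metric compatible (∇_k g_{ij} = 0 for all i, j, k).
Using ∇_k g_{ij} = ∂_k g_{ij} - Γ^m_{ki} g_{mj} - Γ^m_{kj} g_{im}:
∇_u g_{uu} = (2*u) - (u^3 + u) - (u^3 + u) = -2*u^3 ≠ 0
So the connection is not metric compatible (it is not the Levi-Civita connection).
False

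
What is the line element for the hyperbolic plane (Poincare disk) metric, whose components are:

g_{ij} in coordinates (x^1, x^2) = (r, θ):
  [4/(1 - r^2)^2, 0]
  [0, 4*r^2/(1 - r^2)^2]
ds^2 = g_{ij} dx^i dx^j; only the non-zero components contribute.
ds^2 = (4/(1 - r^2)^2) dr^2 + (4*r^2/(1 - r^2)^2) dθ^2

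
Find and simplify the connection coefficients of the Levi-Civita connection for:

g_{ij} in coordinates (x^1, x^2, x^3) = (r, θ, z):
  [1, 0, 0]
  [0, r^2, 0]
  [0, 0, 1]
Using Γ^k_{ij} = (1/2) g^{km} (∂_i g_{mj} + ∂_j g_{mi} - ∂_m g_{ij}); the metric is diagonal, so only the m = k term contributes.
Non-zero symbols (using the symmetry Γ^k_{ij} = Γ^k_{ji}):
Γ^r_{θ θ} = (1/2) g^{rr} (∂_θ g_{rθ} + ∂_θ g_{rθ} - ∂_r g_{θθ}) = (1/2)(1)((0) + (0) - (2*r)) = -r
Γ^θ_{r θ} = (1/2) g^{θθ} (∂_r g_{θθ} + ∂_θ g_{θr} - ∂_θ g_{rθ}) = (1/2)(1/r^2)((2*r) + (0) - (0)) = 1/r
All other Christoffel symbols are zero.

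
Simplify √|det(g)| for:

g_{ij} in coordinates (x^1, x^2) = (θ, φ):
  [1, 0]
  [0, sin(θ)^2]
det(g) = sin(θ)^2
√|det(g)| = sin(θ) (taking 0 < θ < π so that |sin(θ)| = sin(θ))
Volume element: dV = sin(θ) dθ dφ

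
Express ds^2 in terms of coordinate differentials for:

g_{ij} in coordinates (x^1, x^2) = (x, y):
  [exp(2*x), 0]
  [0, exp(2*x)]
ds^2 = g_{ij} dx^i dx^j; only the non-zero components contribute.
ds^2 = exp(2*x) dx^2 + exp(2*x) dy^2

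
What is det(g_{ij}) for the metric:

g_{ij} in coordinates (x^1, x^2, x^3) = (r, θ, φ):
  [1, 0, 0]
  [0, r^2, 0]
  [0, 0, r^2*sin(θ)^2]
Diagonal metric: det(g) = g_{11}·g_{22}·g_{33}
= (1)·(r^2)·(r^2*sin(θ)^2)
det(g) = r^4*sin(θ)^2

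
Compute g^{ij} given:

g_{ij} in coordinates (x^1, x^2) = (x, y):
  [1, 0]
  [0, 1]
The metric is diagonal, so g^{ij} is diagonal with entries 1/g_{ii}: diag(1, 1).
g^{ij}:
  [1, 0]
  [0, 1]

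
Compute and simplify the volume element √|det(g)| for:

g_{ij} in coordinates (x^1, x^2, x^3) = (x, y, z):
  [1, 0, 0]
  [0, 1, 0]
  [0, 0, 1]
det(g) = 1
√|det(g)| = 1
Volume element: dV = 1 dx dy dz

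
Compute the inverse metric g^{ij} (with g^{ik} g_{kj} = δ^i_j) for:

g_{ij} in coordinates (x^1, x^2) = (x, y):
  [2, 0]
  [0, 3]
The metric is diagonal, so g^{ij} is diagonal with entries 1/g_{ii}: diag(1/2, 1/3).
g^{ij}:
  [1/2, 0]
  [0, 1/3]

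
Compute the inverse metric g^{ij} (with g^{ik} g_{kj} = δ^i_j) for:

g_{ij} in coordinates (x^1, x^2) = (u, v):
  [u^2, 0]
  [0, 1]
The metric is diagonal, so g^{ij} is diagonal with entries 1/g_{ii}: diag(1/(u^2), 1).
g^{ij}:
  [1/u^2, 0]
  [0, 1]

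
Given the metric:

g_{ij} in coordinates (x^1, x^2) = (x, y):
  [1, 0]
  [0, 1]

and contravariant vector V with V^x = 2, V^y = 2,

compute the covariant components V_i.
V_i = g_{ij} V^j:
V_x = (1)(2) + (0)(2) = 2
V_y = (0)(2) + (1)(2) = 2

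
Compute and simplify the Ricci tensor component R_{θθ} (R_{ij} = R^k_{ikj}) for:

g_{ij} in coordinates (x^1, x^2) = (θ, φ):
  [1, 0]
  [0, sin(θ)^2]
Non-zero Christoffel symbols (Γ^k_{ij} = Γ^k_{ji}):
Γ^θ_{φ φ} = -sin(2*θ)/2
Γ^φ_{θ φ} = 1/tan(θ)
R^θ_{θ θ θ} = 0 (a repeated index in an antisymmetric pair)
R^φ_{θ φ θ} = ∂_φ Γ^φ_{θ θ} - ∂_θ Γ^φ_{θ φ} + Γ^φ_{φ m} Γ^m_{θ θ} - Γ^φ_{θ m} Γ^m_{θ φ}
  = (0) - (-1/sin(θ)^2) + (0) - (1/tan(θ)^2) = 1
R_{θθ} = R^θ_{θ θ θ} + R^φ_{θ φ θ} = (0) + (1) = 1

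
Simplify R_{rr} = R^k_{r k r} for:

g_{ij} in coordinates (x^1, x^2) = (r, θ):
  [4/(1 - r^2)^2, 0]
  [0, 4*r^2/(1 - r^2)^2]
Non-zero Christoffel symbols (Γ^k_{ij} = Γ^k_{ji}):
Γ^r_{r r} = 2*r/(1 - r^2)
Γ^r_{θ θ} = (r^3 + r)/(r^2 - 1)
Γ^θ_{r θ} = (-r^2 - 1)/(r^3 - r)
R^r_{r r r} = 0 (a repeated index in an antisymmetric pair)
R^θ_{r θ r} = ∂_θ Γ^θ_{r r} - ∂_r Γ^θ_{r θ} + Γ^θ_{θ m} Γ^m_{r r} - Γ^θ_{r m} Γ^m_{r θ}
  = (0) - ((r^4 + 4*r^2 - 1)/(r^3 - r)^2) + (2*(r^2 + 1)/(r^2 - 1)^2) - ((r^2 + 1)^2/(r^3 - r)^2) = -4/(r^2 - 1)^2
R_{rr} = R^r_{r r r} + R^θ_{r θ r} = (0) + (-4/(r^2 - 1)^2) = -4/(r^2 - 1)^2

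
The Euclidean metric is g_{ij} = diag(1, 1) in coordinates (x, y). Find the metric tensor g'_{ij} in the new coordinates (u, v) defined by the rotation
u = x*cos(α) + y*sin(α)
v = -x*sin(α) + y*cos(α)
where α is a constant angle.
Invert the transformation: x = u*cos(α) - v*sin(α), y = u*sin(α) + v*cos(α)
g'_{ij} = (∂x^k/∂x'^i)(∂x^l/∂x'^j) g_{kl}; with g_{kl} = δ_{kl} this is Σ_k (∂x^k/∂x'^i)(∂x^k/∂x'^j).
Jacobian: ∂x/∂u = cos(α), ∂x/∂v = -sin(α), ∂y/∂u = sin(α), ∂y/∂v = cos(α)
g'_{uu} = (cos(α))(cos(α)) + (sin(α))(sin(α)) = 1
g'_{uv} = (cos(α))(-sin(α)) + (sin(α))(cos(α)) = 0
g'_{vv} = (-sin(α))(-sin(α)) + (cos(α))(cos(α)) = 1
g'_{ij} = diag(1, 1)
The Euclidean metric is invariant under rotations.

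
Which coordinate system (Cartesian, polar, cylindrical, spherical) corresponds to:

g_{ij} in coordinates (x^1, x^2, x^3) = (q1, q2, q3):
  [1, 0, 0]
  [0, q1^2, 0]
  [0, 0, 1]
The line element ds^2 = dq1^2 + q1^2 dq2^2 + dq3^2 is dr^2 + r^2 dθ^2 + dz^2 with q1 = r, q2 = θ, q3 = z.
cylindrical coordinates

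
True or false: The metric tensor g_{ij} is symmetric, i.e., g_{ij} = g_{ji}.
By definition the metric is a symmetric bilinear form, g_{ij} = g_{ji}.
True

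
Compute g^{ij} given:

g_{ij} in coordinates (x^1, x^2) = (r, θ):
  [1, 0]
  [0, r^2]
The metric is diagonal, so g^{ij} is diagonal with entries 1/g_{ii}: diag(1, 1/(r^2)).
g^{ij}:
  [1, 0]
  [0, 1/r^2]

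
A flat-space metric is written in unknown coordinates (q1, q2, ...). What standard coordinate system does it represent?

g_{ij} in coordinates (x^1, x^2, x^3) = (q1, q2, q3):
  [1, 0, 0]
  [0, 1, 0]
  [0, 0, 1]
All components are constant and the metric is the identity, i.e. orthonormal rectilinear coordinates.
Cartesian (3D) coordinates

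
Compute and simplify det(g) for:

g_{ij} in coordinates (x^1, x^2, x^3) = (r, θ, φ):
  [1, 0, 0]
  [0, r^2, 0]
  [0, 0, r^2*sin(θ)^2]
Diagonal metric: det(g) = g_{11}·g_{22}·g_{33}
= (1)·(r^2)·(r^2*sin(θ)^2)
det(g) = r^4*sin(θ)^2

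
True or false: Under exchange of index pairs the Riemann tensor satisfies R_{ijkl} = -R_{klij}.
The pair-exchange symmetry has a plus sign: R_{ijkl} = +R_{klij}.
False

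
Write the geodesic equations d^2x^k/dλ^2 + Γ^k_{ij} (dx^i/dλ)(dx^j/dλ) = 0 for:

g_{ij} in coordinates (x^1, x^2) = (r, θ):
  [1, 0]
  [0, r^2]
Geodesic equation: d^2x^k/dλ^2 + Γ^k_{ij} (dx^i/dλ)(dx^j/dλ) = 0.
Non-zero Christoffel symbols:
Γ^r_{θ θ} = -r
Γ^θ_{r θ} = 1/r
Substituting (the symmetric pair Γ^k_{ij}, Γ^k_{ji} combines into a factor 2):
d^2r/dλ^2 - r (dθ/dλ)^2 = 0
d^2θ/dλ^2 + (2/r) (dr/dλ)(dθ/dλ) = 0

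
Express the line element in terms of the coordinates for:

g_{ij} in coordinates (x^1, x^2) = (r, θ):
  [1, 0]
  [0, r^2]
ds^2 = g_{ij} dx^i dx^j; only the non-zero components contribute.
ds^2 = dr^2 + r^2 dθ^2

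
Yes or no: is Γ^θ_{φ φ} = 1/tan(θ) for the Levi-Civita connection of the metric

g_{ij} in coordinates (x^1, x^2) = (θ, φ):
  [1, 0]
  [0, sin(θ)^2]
Γ^θ_{φ φ} = (1/2) g^{θθ} (∂_φ g_{θφ} + ∂_φ g_{θφ} - ∂_θ g_{φφ}) = (1/2)(1)((0) + (0) - (sin(2*θ))) = -sin(2*θ)/2
This differs from the proposed value 1/tan(θ).
No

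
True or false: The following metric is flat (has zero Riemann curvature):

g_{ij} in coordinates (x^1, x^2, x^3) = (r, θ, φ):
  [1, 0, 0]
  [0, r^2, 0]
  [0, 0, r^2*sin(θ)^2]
Non-zero Christoffel symbols:
Γ^r_{θ θ} = -r
Γ^r_{φ φ} = -r*sin(θ)^2
Γ^θ_{r θ} = 1/r
Γ^θ_{φ φ} = -sin(2*θ)/2
Γ^φ_{r φ} = 1/r
Γ^φ_{θ φ} = 1/tan(θ)
Ricci tensor: R_{rr} = 0, R_{rθ} = 0, R_{rφ} = 0, R_{θθ} = 0, R_{θφ} = 0, R_{φφ} = 0
All R_{ij} vanish; in 3 dimensions the Riemann tensor is fully determined by the Ricci tensor, so R^i_{jkl} = 0: the metric is flat (curvilinear coordinates on flat space).
True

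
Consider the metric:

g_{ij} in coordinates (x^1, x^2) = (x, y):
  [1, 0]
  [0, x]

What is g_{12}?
With x^1 = x, x^2 = y, g_{12} = g_{xy} is the row-1, column-2 entry of the matrix.
g_{12} = 0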